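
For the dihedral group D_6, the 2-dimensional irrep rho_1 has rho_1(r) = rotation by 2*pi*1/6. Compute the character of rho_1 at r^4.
chi_{rho_1}(r^4) = 2*cos(2*pi*1*4/6) = -1

Why: rho_1(r^4) is rotation by angle 2*pi*1*4/6, whose trace is 2*cos(2*pi*1*4/6) = -1.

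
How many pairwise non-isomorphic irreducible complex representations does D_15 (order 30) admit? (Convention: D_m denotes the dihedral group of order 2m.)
9

Derivation: The number of irreducible complex representations of a finite group equals its number of conjugacy classes. D_15 has 9 conjugacy classes ((n+3)/2 for n odd), so D_15 (order 30) has exactly 9 irreducible complex representations.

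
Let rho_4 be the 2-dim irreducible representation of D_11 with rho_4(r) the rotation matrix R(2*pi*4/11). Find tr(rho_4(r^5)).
chi_{rho_4}(r^5) = 2*cos(2*pi*4*5/11) = 2*cos(4*pi/11)

Why: rho_4(r^5) is rotation by angle 2*pi*4*5/11, whose trace is 2*cos(2*pi*4*5/11) = 2*cos(4*pi/11).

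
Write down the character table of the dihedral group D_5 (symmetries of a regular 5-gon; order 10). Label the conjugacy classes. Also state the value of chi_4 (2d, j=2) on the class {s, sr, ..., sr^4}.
Conjugacy classes: {e} of size 1, {r^1, r^4} of size 2, {r^2, r^3} of size 2, {s, sr, ..., sr^4} of size 5.
Character table:
  irrep \ class              {e} (size 1)  {r^1, r^4} (size 2)  {r^2, r^3} (size 2)  {s, sr, ..., sr^4} (size 5)
  chi_1 (triv)               1             1                    1                    1                          
  chi_2 (sign: r->1, s->-1)  1             1                    1                    -1                         
  chi_3 (2d, j=1)            2             -1/2 + sqrt(5)/2     -sqrt(5)/2 - 1/2     0                          
  chi_4 (2d, j=2)            2             -sqrt(5)/2 - 1/2     -1/2 + sqrt(5)/2     0                          

Spot check: chi_4 (2d, j=2) on {s, sr, ..., sr^4} = 0.

Why: D_5 has order 2*5 = 10 with 4 conjugacy classes, hence 4 irreducibles. Sum of squared dims 1 + 1 + 4 + 4 = 10 = |G|. Linear characters come from the abelianisation; the 2-dimensional irreps have character r^k -> 2*cos(2*pi*j*k/5), reflections -> 0.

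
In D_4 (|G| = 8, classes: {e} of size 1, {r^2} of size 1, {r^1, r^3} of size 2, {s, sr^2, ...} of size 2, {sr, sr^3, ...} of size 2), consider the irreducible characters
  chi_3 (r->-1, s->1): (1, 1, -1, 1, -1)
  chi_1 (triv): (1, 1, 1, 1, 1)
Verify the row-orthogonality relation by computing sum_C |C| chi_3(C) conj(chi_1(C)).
Sum = 0; so <chi_3, chi_1> = 0 (distinct irreducibles are orthogonal).

Derivation: Compute term by term over conjugacy classes (|C| * chi_3(C) * conj(chi_1(C))):
  1*(1)*conj(1) + 1*(1)*conj(1) + 2*(-1)*conj(1) + 2*(1)*conj(1) + 2*(-1)*conj(1)
  = (1) + (1) + (-2) + (2) + (-2)
  = 0.
Dividing by |G| = 8 gives 0/8 = 0, matching the row-orthogonality relation <chi_3, chi_1> = [chi_3 = chi_1].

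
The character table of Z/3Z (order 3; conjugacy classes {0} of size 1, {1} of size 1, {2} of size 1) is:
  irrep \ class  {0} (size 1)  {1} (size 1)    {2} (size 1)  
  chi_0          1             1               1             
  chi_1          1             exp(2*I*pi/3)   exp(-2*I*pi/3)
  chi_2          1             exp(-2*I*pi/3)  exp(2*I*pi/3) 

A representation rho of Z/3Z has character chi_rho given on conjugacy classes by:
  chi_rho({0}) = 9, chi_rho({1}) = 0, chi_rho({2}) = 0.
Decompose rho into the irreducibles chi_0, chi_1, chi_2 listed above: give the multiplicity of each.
Multiplicities: chi_0: 3, chi_1: 3, chi_2: 3.

Explanation: Use <chi_rho, chi> = (1/|G|) sum_C |C| * chi_rho(C) * conj(chi(C)) with |G| = 3 for each irreducible chi in the table:
  <chi_rho, chi_0> = (1/3)[1*(9)*conj(1) + 1*(0)*conj(1) + 1*(0)*conj(1)]
      = (1/3)[(9) + (0) + (0)] = 9/3 = 3
  <chi_rho, chi_1> = (1/3)[1*(9)*conj(1) + 1*(0)*conj(exp(2*I*pi/3)) + 1*(0)*conj(exp(-2*I*pi/3))]
      = (1/3)[(9) + (0) + (0)] = 9/3 = 3
  <chi_rho, chi_2> = (1/3)[1*(9)*conj(1) + 1*(0)*conj(exp(-2*I*pi/3)) + 1*(0)*conj(exp(2*I*pi/3))]
      = (1/3)[(9) + (0) + (0)] = 9/3 = 3
(Exp terms are combined using exp(i*s)*conj(exp(i*t)) = exp(i*(s-t)), and sums of them are collapsed using the identity that for every m > 1 the m distinct m-th roots of unity sum to 0, e.g. 1 + exp(2*I*pi/3) + exp(-2*I*pi/3) = 0.)
Dimension check: dim(rho) = sum (mult * dim) = 3*1 + 3*1 + 3*1 = 9 = chi_rho(e) = 9.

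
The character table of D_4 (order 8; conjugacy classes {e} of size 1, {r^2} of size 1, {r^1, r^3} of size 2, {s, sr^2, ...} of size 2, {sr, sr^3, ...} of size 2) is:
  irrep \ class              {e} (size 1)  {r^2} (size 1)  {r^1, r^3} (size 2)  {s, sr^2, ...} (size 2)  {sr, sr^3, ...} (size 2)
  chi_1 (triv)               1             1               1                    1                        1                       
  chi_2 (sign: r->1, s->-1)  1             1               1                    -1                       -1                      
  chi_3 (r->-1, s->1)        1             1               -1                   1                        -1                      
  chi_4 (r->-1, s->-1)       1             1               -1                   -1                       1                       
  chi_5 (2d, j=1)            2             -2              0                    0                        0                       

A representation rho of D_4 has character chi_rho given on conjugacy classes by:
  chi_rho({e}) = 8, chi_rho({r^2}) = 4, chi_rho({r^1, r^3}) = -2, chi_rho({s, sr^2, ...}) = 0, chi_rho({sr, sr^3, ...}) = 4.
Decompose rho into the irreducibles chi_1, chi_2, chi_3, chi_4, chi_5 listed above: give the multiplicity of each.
Multiplicities: chi_1: 2, chi_2: 0, chi_3: 1, chi_4: 3, chi_5: 1.

Working: Use <chi_rho, chi> = (1/|G|) sum_C |C| * chi_rho(C) * conj(chi(C)) with |G| = 8 for each irreducible chi in the table:
  <chi_rho, chi_1> = (1/8)[1*(8)*conj(1) + 1*(4)*conj(1) + 2*(-2)*conj(1) + 2*(0)*conj(1) + 2*(4)*conj(1)]
      = (1/8)[(8) + (4) + (-4) + (0) + (8)] = 16/8 = 2
  <chi_rho, chi_2> = (1/8)[1*(8)*conj(1) + 1*(4)*conj(1) + 2*(-2)*conj(1) + 2*(0)*conj(-1) + 2*(4)*conj(-1)]
      = (1/8)[(8) + (4) + (-4) + (0) + (-8)] = 0/8 = 0
  <chi_rho, chi_3> = (1/8)[1*(8)*conj(1) + 1*(4)*conj(1) + 2*(-2)*conj(-1) + 2*(0)*conj(1) + 2*(4)*conj(-1)]
      = (1/8)[(8) + (4) + (4) + (0) + (-8)] = 8/8 = 1
  <chi_rho, chi_4> = (1/8)[1*(8)*conj(1) + 1*(4)*conj(1) + 2*(-2)*conj(-1) + 2*(0)*conj(-1) + 2*(4)*conj(1)]
      = (1/8)[(8) + (4) + (4) + (0) + (8)] = 24/8 = 3
  <chi_rho, chi_5> = (1/8)[1*(8)*conj(2) + 1*(4)*conj(-2) + 2*(-2)*conj(0) + 2*(0)*conj(0) + 2*(4)*conj(0)]
      = (1/8)[(16) + (-8) + (0) + (0) + (0)] = 8/8 = 1
Dimension check: dim(rho) = sum (mult * dim) = 2*1 + 0*1 + 1*1 + 3*1 + 1*2 = 8 = chi_rho(e) = 8.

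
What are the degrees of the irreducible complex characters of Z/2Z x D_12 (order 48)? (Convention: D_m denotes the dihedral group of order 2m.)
Dimensions: 1, 1, 1, 1, 1, 1, 1, 1, 2, 2, 2, 2, 2, 2, 2, 2, 2, 2

Working: There are 18 irreducibles (= number of conjugacy classes). Their dimensions d_i satisfy sum d_i^2 = |G| = 48: 1 + 1 + 1 + 1 + 1 + 1 + 1 + 1 + 4 + 4 + 4 + 4 + 4 + 4 + 4 + 4 + 4 + 4 = 48. (For the product with Z/2Z: each of the 2 1-dim characters of Z/2Z tensors with each irrep of D_12, giving 2 copies of each D_12-dimension.)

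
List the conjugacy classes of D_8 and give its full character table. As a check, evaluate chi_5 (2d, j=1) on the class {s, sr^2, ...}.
Conjugacy classes: {e} of size 1, {r^4} of size 1, {r^1, r^7} of size 2, {r^2, r^6} of size 2, {r^3, r^5} of size 2, {s, sr^2, ...} of size 4, {sr, sr^3, ...} of size 4.
Character table:
  irrep \ class              {e} (size 1)  {r^4} (size 1)  {r^1, r^7} (size 2)  {r^2, r^6} (size 2)  {r^3, r^5} (size 2)  {s, sr^2, ...} (size 4)  {sr, sr^3, ...} (size 4)
  chi_1 (triv)               1             1               1                    1                    1                    1                        1                       
  chi_2 (sign: r->1, s->-1)  1             1               1                    1                    1                    -1                       -1                      
  chi_3 (r->-1, s->1)        1             1               -1                   1                    -1                   1                        -1                      
  chi_4 (r->-1, s->-1)       1             1               -1                   1                    -1                   -1                       1                       
  chi_5 (2d, j=1)            2             -2              sqrt(2)              0                    -sqrt(2)             0                        0                       
  chi_6 (2d, j=2)            2             2               0                    -2                   0                    0                        0                       
  chi_7 (2d, j=3)            2             -2              -sqrt(2)             0                    sqrt(2)              0                        0                       

Spot check: chi_5 (2d, j=1) on {s, sr^2, ...} = 0.

Explanation: D_8 has order 2*8 = 16 with 7 conjugacy classes, hence 7 irreducibles. Sum of squared dims 1 + 1 + 1 + 1 + 4 + 4 + 4 = 16 = |G|. Linear characters come from the abelianisation; the 2-dimensional irreps have character r^k -> 2*cos(2*pi*j*k/8), reflections -> 0.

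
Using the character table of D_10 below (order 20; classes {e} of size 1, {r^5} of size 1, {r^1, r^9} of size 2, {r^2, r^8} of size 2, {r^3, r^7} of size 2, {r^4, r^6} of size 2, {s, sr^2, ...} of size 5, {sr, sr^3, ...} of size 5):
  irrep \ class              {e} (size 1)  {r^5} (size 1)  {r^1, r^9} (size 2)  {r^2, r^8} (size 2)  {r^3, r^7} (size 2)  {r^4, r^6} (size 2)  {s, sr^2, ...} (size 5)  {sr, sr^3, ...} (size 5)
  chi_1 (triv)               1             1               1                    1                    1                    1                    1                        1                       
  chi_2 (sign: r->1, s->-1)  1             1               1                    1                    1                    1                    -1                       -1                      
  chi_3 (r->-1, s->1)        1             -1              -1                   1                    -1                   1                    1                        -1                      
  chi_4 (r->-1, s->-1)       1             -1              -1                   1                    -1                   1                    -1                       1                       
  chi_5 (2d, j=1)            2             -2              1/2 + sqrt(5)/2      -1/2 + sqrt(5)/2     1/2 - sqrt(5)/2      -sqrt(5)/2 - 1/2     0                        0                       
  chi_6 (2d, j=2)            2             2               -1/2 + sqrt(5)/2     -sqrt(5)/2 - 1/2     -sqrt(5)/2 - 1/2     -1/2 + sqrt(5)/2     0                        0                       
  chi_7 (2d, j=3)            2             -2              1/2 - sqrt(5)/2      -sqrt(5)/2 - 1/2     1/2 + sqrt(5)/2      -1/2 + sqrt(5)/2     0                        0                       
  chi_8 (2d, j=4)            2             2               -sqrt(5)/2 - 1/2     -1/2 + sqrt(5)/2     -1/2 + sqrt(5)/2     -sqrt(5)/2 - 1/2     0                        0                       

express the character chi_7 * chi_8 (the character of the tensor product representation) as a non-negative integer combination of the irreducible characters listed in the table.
chi_7 tensor chi_8 = chi_5 + chi_7 (all other irreducibles have multiplicity 0).

Proof sketch: The character of a tensor product is the pointwise product (chi_7 * chi_8)(C) = chi_7(C) * chi_8(C):
  {e}: (2)*(2), {r^5}: (-2)*(2), {r^1, r^9}: (1/2 - sqrt(5)/2)*(-sqrt(5)/2 - 1/2), {r^2, r^8}: (-sqrt(5)/2 - 1/2)*(-1/2 + sqrt(5)/2), {r^3, r^7}: (1/2 + sqrt(5)/2)*(-1/2 + sqrt(5)/2), {r^4, r^6}: (-1/2 + sqrt(5)/2)*(-sqrt(5)/2 - 1/2), {s, sr^2, ...}: (0)*(0), {sr, sr^3, ...}: (0)*(0)
so (chi_7 * chi_8) takes values
  {e} -> 4, {r^5} -> -4, {r^1, r^9} -> 1, {r^2, r^8} -> -1, {r^3, r^7} -> 1, {r^4, r^6} -> -1, {s, sr^2, ...} -> 0, {sr, sr^3, ...} -> 0.
Now take the inner product of this character with each irreducible chi from the table, <chi_7*chi_8, chi> = (1/20) sum_C |C| (chi_7*chi_8)(C) conj(chi(C)):
  <chi_7*chi_8, chi_1> = (1/20)[1*(4)*conj(1) + 1*(-4)*conj(1) + 2*(1)*conj(1) + 2*(-1)*conj(1) + 2*(1)*conj(1) + 2*(-1)*conj(1) + 5*(0)*conj(1) + 5*(0)*conj(1)]
      = (1/20)[(4) + (-4) + (2) + (-2) + (2) + (-2) + (0) + (0)] = 0/20 = 0
  <chi_7*chi_8, chi_2> = (1/20)[1*(4)*conj(1) + 1*(-4)*conj(1) + 2*(1)*conj(1) + 2*(-1)*conj(1) + 2*(1)*conj(1) + 2*(-1)*conj(1) + 5*(0)*conj(-1) + 5*(0)*conj(-1)]
      = (1/20)[(4) + (-4) + (2) + (-2) + (2) + (-2) + (0) + (0)] = 0/20 = 0
  <chi_7*chi_8, chi_3> = (1/20)[1*(4)*conj(1) + 1*(-4)*conj(-1) + 2*(1)*conj(-1) + 2*(-1)*conj(1) + 2*(1)*conj(-1) + 2*(-1)*conj(1) + 5*(0)*conj(1) + 5*(0)*conj(-1)]
      = (1/20)[(4) + (4) + (-2) + (-2) + (-2) + (-2) + (0) + (0)] = 0/20 = 0
  <chi_7*chi_8, chi_4> = (1/20)[1*(4)*conj(1) + 1*(-4)*conj(-1) + 2*(1)*conj(-1) + 2*(-1)*conj(1) + 2*(1)*conj(-1) + 2*(-1)*conj(1) + 5*(0)*conj(-1) + 5*(0)*conj(1)]
      = (1/20)[(4) + (4) + (-2) + (-2) + (-2) + (-2) + (0) + (0)] = 0/20 = 0
  <chi_7*chi_8, chi_5> = (1/20)[1*(4)*conj(2) + 1*(-4)*conj(-2) + 2*(1)*conj(1/2 + sqrt(5)/2) + 2*(-1)*conj(-1/2 + sqrt(5)/2) + 2*(1)*conj(1/2 - sqrt(5)/2) + 2*(-1)*conj(-sqrt(5)/2 - 1/2) + 5*(0)*conj(0) + 5*(0)*conj(0)]
      = (1/20)[(8) + (8) + (1 + sqrt(5)) + (1 - sqrt(5)) + (1 - sqrt(5)) + (1 + sqrt(5)) + (0) + (0)] = 20/20 = 1
  <chi_7*chi_8, chi_6> = (1/20)[1*(4)*conj(2) + 1*(-4)*conj(2) + 2*(1)*conj(-1/2 + sqrt(5)/2) + 2*(-1)*conj(-sqrt(5)/2 - 1/2) + 2*(1)*conj(-sqrt(5)/2 - 1/2) + 2*(-1)*conj(-1/2 + sqrt(5)/2) + 5*(0)*conj(0) + 5*(0)*conj(0)]
      = (1/20)[(8) + (-8) + (-1 + sqrt(5)) + (1 + sqrt(5)) + (-sqrt(5) - 1) + (1 - sqrt(5)) + (0) + (0)] = 0/20 = 0
  <chi_7*chi_8, chi_7> = (1/20)[1*(4)*conj(2) + 1*(-4)*conj(-2) + 2*(1)*conj(1/2 - sqrt(5)/2) + 2*(-1)*conj(-sqrt(5)/2 - 1/2) + 2*(1)*conj(1/2 + sqrt(5)/2) + 2*(-1)*conj(-1/2 + sqrt(5)/2) + 5*(0)*conj(0) + 5*(0)*conj(0)]
      = (1/20)[(8) + (8) + (1 - sqrt(5)) + (1 + sqrt(5)) + (1 + sqrt(5)) + (1 - sqrt(5)) + (0) + (0)] = 20/20 = 1
  <chi_7*chi_8, chi_8> = (1/20)[1*(4)*conj(2) + 1*(-4)*conj(2) + 2*(1)*conj(-sqrt(5)/2 - 1/2) + 2*(-1)*conj(-1/2 + sqrt(5)/2) + 2*(1)*conj(-1/2 + sqrt(5)/2) + 2*(-1)*conj(-sqrt(5)/2 - 1/2) + 5*(0)*conj(0) + 5*(0)*conj(0)]
      = (1/20)[(8) + (-8) + (-sqrt(5) - 1) + (1 - sqrt(5)) + (-1 + sqrt(5)) + (1 + sqrt(5)) + (0) + (0)] = 0/20 = 0
Hence the multiplicities are chi_5: 1, chi_7: 1. Dimension check: dim(chi_7)*dim(chi_8) = 2*2 = 4 and sum (mult * dim) = 1*2 + 1*2 = 4.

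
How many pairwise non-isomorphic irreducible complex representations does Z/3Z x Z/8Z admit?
24

Details: The number of irreducible complex representations of a finite group equals its number of conjugacy classes. Z/3Z x Z/8Z is abelian of order 24, so every element is its own conjugacy class: 24 classes, so Z/3Z x Z/8Z (order 24) has exactly 24 irreducible complex representations.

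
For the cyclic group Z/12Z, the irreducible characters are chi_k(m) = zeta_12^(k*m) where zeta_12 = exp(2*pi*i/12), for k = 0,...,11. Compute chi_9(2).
chi_9(2) = zeta_12^18 = -1

chi_9(2) = zeta_12^(9*2) = zeta_12^18. Since zeta_12^12 = 1, this equals zeta_12^6 = exp(2*pi*i*6/12) = -1.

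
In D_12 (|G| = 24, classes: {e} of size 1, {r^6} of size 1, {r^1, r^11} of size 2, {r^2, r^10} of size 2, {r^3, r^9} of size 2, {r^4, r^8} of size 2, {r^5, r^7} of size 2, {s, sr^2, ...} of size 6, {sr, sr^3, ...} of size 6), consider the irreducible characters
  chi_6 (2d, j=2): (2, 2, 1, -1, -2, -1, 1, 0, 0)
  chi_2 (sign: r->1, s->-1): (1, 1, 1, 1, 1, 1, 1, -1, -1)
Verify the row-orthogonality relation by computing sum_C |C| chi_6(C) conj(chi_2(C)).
Sum = 0; so <chi_6, chi_2> = 0 (distinct irreducibles are orthogonal).

Proof sketch: Compute term by term over conjugacy classes (|C| * chi_6(C) * conj(chi_2(C))):
  1*(2)*conj(1) + 1*(2)*conj(1) + 2*(1)*conj(1) + 2*(-1)*conj(1) + 2*(-2)*conj(1) + 2*(-1)*conj(1) + 2*(1)*conj(1) + 6*(0)*conj(-1) + 6*(0)*conj(-1)
  = (2) + (2) + (2) + (-2) + (-4) + (-2) + (2) + (0) + (0)
  = 0.
Dividing by |G| = 24 gives 0/24 = 0, matching the row-orthogonality relation <chi_6, chi_2> = [chi_6 = chi_2].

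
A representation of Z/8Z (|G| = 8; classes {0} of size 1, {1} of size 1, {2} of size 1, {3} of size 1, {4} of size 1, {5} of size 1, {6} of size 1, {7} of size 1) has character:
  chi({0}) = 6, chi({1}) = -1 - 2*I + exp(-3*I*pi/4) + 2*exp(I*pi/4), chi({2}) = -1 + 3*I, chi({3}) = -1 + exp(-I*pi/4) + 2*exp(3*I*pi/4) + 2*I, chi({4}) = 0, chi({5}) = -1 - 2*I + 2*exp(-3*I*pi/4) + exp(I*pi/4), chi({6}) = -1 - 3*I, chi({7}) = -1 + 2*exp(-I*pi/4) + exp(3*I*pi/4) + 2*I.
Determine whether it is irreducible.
Not irreducible (reducible): <chi, chi> = 10 > 1.

Argument: <chi, chi> = (1/|G|) sum_C |C| * |chi(C)|^2 = (1/8)[1*|6|^2 + 1*|-1 - 2*I + exp(-3*I*pi/4) + 2*exp(I*pi/4)|^2 + 1*|-1 + 3*I|^2 + 1*|-1 + exp(-I*pi/4) + 2*exp(3*I*pi/4) + 2*I|^2 + 1*|0|^2 + 1*|-1 - 2*I + 2*exp(-3*I*pi/4) + exp(I*pi/4)|^2 + 1*|-1 - 3*I|^2 + 1*|-1 + 2*exp(-I*pi/4) + exp(3*I*pi/4) + 2*I|^2]
  = (1/8)[(36) + (6 - 6*exp(I*pi/4) + 3*exp(3*I*pi/4) - 3*exp(-3*I*pi/4)) + (10) + (6 - 3*exp(I*pi/4) + 3*exp(-I*pi/4) - 6*exp(-3*I*pi/4)) + (0) + (6 - 3*exp(I*pi/4) + 3*exp(-I*pi/4) - 6*exp(-3*I*pi/4)) + (10) + (6 - 6*exp(I*pi/4) + 3*exp(3*I*pi/4) - 3*exp(-3*I*pi/4))] = 80/8 = 10.
(Exp terms are combined using exp(i*s)*conj(exp(i*t)) = exp(i*(s-t)), and sums of them are collapsed using the identity that for every m > 1 the m distinct m-th roots of unity sum to 0, e.g. 1 + exp(2*I*pi/3) + exp(-2*I*pi/3) = 0.)
A character is irreducible iff <chi, chi> = 1, so this representation is reducible.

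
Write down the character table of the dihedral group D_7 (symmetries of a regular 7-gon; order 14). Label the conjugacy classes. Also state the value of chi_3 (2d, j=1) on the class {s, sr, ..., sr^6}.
Conjugacy classes: {e} of size 1, {r^1, r^6} of size 2, {r^2, r^5} of size 2, {r^3, r^4} of size 2, {s, sr, ..., sr^6} of size 7.
Character table:
  irrep \ class              {e} (size 1)  {r^1, r^6} (size 2)  {r^2, r^5} (size 2)  {r^3, r^4} (size 2)  {s, sr, ..., sr^6} (size 7)
  chi_1 (triv)               1             1                    1                    1                    1                          
  chi_2 (sign: r->1, s->-1)  1             1                    1                    1                    -1                         
  chi_3 (2d, j=1)            2             2*cos(2*pi/7)        -2*cos(3*pi/7)       -2*cos(pi/7)         0                          
  chi_4 (2d, j=2)            2             -2*cos(3*pi/7)       -2*cos(pi/7)         2*cos(2*pi/7)        0                          
  chi_5 (2d, j=3)            2             -2*cos(pi/7)         2*cos(2*pi/7)        -2*cos(3*pi/7)       0                          

Spot check: chi_3 (2d, j=1) on {s, sr, ..., sr^6} = 0.

Derivation: D_7 has order 2*7 = 14 with 5 conjugacy classes, hence 5 irreducibles. Sum of squared dims 1 + 1 + 4 + 4 + 4 = 14 = |G|. Linear characters come from the abelianisation; the 2-dimensional irreps have character r^k -> 2*cos(2*pi*j*k/7), reflections -> 0.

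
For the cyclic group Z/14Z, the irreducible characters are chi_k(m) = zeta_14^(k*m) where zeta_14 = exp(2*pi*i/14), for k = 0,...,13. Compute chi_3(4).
chi_3(4) = zeta_14^12 = exp(-2*I*pi/7)

Derivation: chi_3(4) = zeta_14^(3*4) = zeta_14^12. Since zeta_14^14 = 1, this equals zeta_14^12 = exp(2*pi*i*12/14) = exp(-2*I*pi/7).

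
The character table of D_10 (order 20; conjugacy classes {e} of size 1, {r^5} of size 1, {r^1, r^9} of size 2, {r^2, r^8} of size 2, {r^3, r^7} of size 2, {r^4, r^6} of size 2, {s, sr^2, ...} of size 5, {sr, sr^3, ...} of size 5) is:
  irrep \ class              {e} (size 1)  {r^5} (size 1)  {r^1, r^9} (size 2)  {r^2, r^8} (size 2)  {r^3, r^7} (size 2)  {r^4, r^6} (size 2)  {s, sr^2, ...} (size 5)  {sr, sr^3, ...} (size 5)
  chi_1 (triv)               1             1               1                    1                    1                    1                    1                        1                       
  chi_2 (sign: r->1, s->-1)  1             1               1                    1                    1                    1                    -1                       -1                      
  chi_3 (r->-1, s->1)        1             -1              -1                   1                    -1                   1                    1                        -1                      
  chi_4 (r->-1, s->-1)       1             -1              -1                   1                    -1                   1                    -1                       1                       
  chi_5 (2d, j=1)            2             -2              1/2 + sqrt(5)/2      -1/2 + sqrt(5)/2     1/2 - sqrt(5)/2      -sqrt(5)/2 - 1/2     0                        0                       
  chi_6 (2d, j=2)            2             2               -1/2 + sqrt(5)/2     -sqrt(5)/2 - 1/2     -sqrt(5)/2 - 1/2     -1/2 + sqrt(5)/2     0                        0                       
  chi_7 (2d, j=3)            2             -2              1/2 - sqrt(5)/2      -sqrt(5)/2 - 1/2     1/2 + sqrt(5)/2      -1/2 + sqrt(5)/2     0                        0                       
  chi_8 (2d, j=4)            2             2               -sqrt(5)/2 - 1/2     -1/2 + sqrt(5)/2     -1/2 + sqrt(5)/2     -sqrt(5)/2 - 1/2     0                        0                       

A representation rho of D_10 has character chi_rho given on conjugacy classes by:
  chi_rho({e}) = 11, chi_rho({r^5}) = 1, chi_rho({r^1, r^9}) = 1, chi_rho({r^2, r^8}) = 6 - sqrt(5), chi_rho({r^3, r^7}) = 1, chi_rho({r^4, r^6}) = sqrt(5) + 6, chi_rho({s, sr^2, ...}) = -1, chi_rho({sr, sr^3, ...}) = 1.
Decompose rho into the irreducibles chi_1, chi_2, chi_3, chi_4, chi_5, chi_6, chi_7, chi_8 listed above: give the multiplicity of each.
Multiplicities: chi_1: 2, chi_2: 2, chi_3: 1, chi_4: 2, chi_5: 0, chi_6: 1, chi_7: 1, chi_8: 0.

Working: Use <chi_rho, chi> = (1/|G|) sum_C |C| * chi_rho(C) * conj(chi(C)) with |G| = 20 for each irreducible chi in the table:
  <chi_rho, chi_1> = (1/20)[1*(11)*conj(1) + 1*(1)*conj(1) + 2*(1)*conj(1) + 2*(6 - sqrt(5))*conj(1) + 2*(1)*conj(1) + 2*(sqrt(5) + 6)*conj(1) + 5*(-1)*conj(1) + 5*(1)*conj(1)]
      = (1/20)[(11) + (1) + (2) + (12 - 2*sqrt(5)) + (2) + (2*sqrt(5) + 12) + (-5) + (5)] = 40/20 = 2
  <chi_rho, chi_2> = (1/20)[1*(11)*conj(1) + 1*(1)*conj(1) + 2*(1)*conj(1) + 2*(6 - sqrt(5))*conj(1) + 2*(1)*conj(1) + 2*(sqrt(5) + 6)*conj(1) + 5*(-1)*conj(-1) + 5*(1)*conj(-1)]
      = (1/20)[(11) + (1) + (2) + (12 - 2*sqrt(5)) + (2) + (2*sqrt(5) + 12) + (5) + (-5)] = 40/20 = 2
  <chi_rho, chi_3> = (1/20)[1*(11)*conj(1) + 1*(1)*conj(-1) + 2*(1)*conj(-1) + 2*(6 - sqrt(5))*conj(1) + 2*(1)*conj(-1) + 2*(sqrt(5) + 6)*conj(1) + 5*(-1)*conj(1) + 5*(1)*conj(-1)]
      = (1/20)[(11) + (-1) + (-2) + (12 - 2*sqrt(5)) + (-2) + (2*sqrt(5) + 12) + (-5) + (-5)] = 20/20 = 1
  <chi_rho, chi_4> = (1/20)[1*(11)*conj(1) + 1*(1)*conj(-1) + 2*(1)*conj(-1) + 2*(6 - sqrt(5))*conj(1) + 2*(1)*conj(-1) + 2*(sqrt(5) + 6)*conj(1) + 5*(-1)*conj(-1) + 5*(1)*conj(1)]
      = (1/20)[(11) + (-1) + (-2) + (12 - 2*sqrt(5)) + (-2) + (2*sqrt(5) + 12) + (5) + (5)] = 40/20 = 2
  <chi_rho, chi_5> = (1/20)[1*(11)*conj(2) + 1*(1)*conj(-2) + 2*(1)*conj(1/2 + sqrt(5)/2) + 2*(6 - sqrt(5))*conj(-1/2 + sqrt(5)/2) + 2*(1)*conj(1/2 - sqrt(5)/2) + 2*(sqrt(5) + 6)*conj(-sqrt(5)/2 - 1/2) + 5*(-1)*conj(0) + 5*(1)*conj(0)]
      = (1/20)[(22) + (-2) + (1 + sqrt(5)) + (-11 + 7*sqrt(5)) + (1 - sqrt(5)) + (-7*sqrt(5) - 11) + (0) + (0)] = 0/20 = 0
  <chi_rho, chi_6> = (1/20)[1*(11)*conj(2) + 1*(1)*conj(2) + 2*(1)*conj(-1/2 + sqrt(5)/2) + 2*(6 - sqrt(5))*conj(-sqrt(5)/2 - 1/2) + 2*(1)*conj(-sqrt(5)/2 - 1/2) + 2*(sqrt(5) + 6)*conj(-1/2 + sqrt(5)/2) + 5*(-1)*conj(0) + 5*(1)*conj(0)]
      = (1/20)[(22) + (2) + (-1 + sqrt(5)) + (-5*sqrt(5) - 1) + (-sqrt(5) - 1) + (-1 + 5*sqrt(5)) + (0) + (0)] = 20/20 = 1
  <chi_rho, chi_7> = (1/20)[1*(11)*conj(2) + 1*(1)*conj(-2) + 2*(1)*conj(1/2 - sqrt(5)/2) + 2*(6 - sqrt(5))*conj(-sqrt(5)/2 - 1/2) + 2*(1)*conj(1/2 + sqrt(5)/2) + 2*(sqrt(5) + 6)*conj(-1/2 + sqrt(5)/2) + 5*(-1)*conj(0) + 5*(1)*conj(0)]
      = (1/20)[(22) + (-2) + (1 - sqrt(5)) + (-5*sqrt(5) - 1) + (1 + sqrt(5)) + (-1 + 5*sqrt(5)) + (0) + (0)] = 20/20 = 1
  <chi_rho, chi_8> = (1/20)[1*(11)*conj(2) + 1*(1)*conj(2) + 2*(1)*conj(-sqrt(5)/2 - 1/2) + 2*(6 - sqrt(5))*conj(-1/2 + sqrt(5)/2) + 2*(1)*conj(-1/2 + sqrt(5)/2) + 2*(sqrt(5) + 6)*conj(-sqrt(5)/2 - 1/2) + 5*(-1)*conj(0) + 5*(1)*conj(0)]
      = (1/20)[(22) + (2) + (-sqrt(5) - 1) + (-11 + 7*sqrt(5)) + (-1 + sqrt(5)) + (-7*sqrt(5) - 11) + (0) + (0)] = 0/20 = 0
Dimension check: dim(rho) = sum (mult * dim) = 2*1 + 2*1 + 1*1 + 2*1 + 0*2 + 1*2 + 1*2 + 0*2 = 11 = chi_rho(e) = 11.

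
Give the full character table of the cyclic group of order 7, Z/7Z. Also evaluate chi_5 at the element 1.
Character table of Z/7Z (irreps indexed chi_0,...,chi_6 with chi_k(m) = zeta_7^(k*m), zeta_7 = exp(2*pi*i/7)):
  irrep \ class  {0} (size 1)  {1} (size 1)    {2} (size 1)    {3} (size 1)    {4} (size 1)    {5} (size 1)    {6} (size 1)  
  chi_0          1             1               1               1               1               1               1             
  chi_1          1             exp(2*I*pi/7)   exp(4*I*pi/7)   exp(6*I*pi/7)   exp(-6*I*pi/7)  exp(-4*I*pi/7)  exp(-2*I*pi/7)
  chi_2          1             exp(4*I*pi/7)   exp(-6*I*pi/7)  exp(-2*I*pi/7)  exp(2*I*pi/7)   exp(6*I*pi/7)   exp(-4*I*pi/7)
  chi_3          1             exp(6*I*pi/7)   exp(-2*I*pi/7)  exp(4*I*pi/7)   exp(-4*I*pi/7)  exp(2*I*pi/7)   exp(-6*I*pi/7)
  chi_4          1             exp(-6*I*pi/7)  exp(2*I*pi/7)   exp(-4*I*pi/7)  exp(4*I*pi/7)   exp(-2*I*pi/7)  exp(6*I*pi/7) 
  chi_5          1             exp(-4*I*pi/7)  exp(6*I*pi/7)   exp(2*I*pi/7)   exp(-2*I*pi/7)  exp(-6*I*pi/7)  exp(4*I*pi/7) 
  chi_6          1             exp(-2*I*pi/7)  exp(-4*I*pi/7)  exp(-6*I*pi/7)  exp(6*I*pi/7)   exp(4*I*pi/7)   exp(2*I*pi/7) 

Spot check: chi_5(1) = zeta_7^(5*1) = zeta_7^5 = exp(-4*I*pi/7).

Reasoning: Z/7Z is abelian, so all 7 irreducible complex representations are 1-dimensional. They are given by chi_k(m) = zeta_7^(k*m) for k = 0,...,6. Row orthogonality: sum_m chi_k(m) conj(chi_l(m)) = 7 * [k = l].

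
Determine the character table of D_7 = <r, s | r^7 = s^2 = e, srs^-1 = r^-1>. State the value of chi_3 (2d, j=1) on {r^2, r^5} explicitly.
Conjugacy classes: {e} of size 1, {r^1, r^6} of size 2, {r^2, r^5} of size 2, {r^3, r^4} of size 2, {s, sr, ..., sr^6} of size 7.
Character table:
  irrep \ class              {e} (size 1)  {r^1, r^6} (size 2)  {r^2, r^5} (size 2)  {r^3, r^4} (size 2)  {s, sr, ..., sr^6} (size 7)
  chi_1 (triv)               1             1                    1                    1                    1                          
  chi_2 (sign: r->1, s->-1)  1             1                    1                    1                    -1                         
  chi_3 (2d, j=1)            2             2*cos(2*pi/7)        -2*cos(3*pi/7)       -2*cos(pi/7)         0                          
  chi_4 (2d, j=2)            2             -2*cos(3*pi/7)       -2*cos(pi/7)         2*cos(2*pi/7)        0                          
  chi_5 (2d, j=3)            2             -2*cos(pi/7)         2*cos(2*pi/7)        -2*cos(3*pi/7)       0                          

Spot check: chi_3 (2d, j=1) on {r^2, r^5} = -2*cos(3*pi/7).

Why: D_7 has order 2*7 = 14 with 5 conjugacy classes, hence 5 irreducibles. Sum of squared dims 1 + 1 + 4 + 4 + 4 = 14 = |G|. Linear characters come from the abelianisation; the 2-dimensional irreps have character r^k -> 2*cos(2*pi*j*k/7), reflections -> 0.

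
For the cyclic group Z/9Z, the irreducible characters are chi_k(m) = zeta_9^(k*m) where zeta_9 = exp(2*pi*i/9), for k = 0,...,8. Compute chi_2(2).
chi_2(2) = zeta_9^4 = exp(8*I*pi/9)

Why: chi_2(2) = zeta_9^(2*2) = zeta_9^4. Since zeta_9^9 = 1, this equals zeta_9^4 = exp(2*pi*i*4/9) = exp(8*I*pi/9).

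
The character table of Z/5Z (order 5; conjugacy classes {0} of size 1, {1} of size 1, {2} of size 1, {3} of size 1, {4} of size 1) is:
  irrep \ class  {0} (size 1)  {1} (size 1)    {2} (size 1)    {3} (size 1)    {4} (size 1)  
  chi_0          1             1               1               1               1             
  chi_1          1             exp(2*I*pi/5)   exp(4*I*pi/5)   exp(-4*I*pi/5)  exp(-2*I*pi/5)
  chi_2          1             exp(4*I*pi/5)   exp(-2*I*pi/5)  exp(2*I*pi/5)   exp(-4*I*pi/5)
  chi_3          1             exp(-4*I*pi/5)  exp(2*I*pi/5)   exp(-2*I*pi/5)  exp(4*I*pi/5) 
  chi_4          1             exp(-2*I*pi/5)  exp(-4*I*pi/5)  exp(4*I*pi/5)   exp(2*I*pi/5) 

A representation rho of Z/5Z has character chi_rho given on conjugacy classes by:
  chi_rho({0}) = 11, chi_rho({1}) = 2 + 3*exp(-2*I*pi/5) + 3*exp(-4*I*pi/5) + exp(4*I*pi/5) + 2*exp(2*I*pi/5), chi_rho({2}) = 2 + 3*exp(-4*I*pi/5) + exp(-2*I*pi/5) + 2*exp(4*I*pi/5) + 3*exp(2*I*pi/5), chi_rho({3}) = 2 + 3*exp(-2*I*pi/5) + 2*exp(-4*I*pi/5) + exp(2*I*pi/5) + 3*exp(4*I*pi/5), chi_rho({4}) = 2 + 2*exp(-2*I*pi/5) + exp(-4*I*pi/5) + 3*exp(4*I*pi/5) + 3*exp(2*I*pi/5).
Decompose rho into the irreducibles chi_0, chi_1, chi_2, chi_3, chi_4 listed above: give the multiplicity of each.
Multiplicities: chi_0: 2, chi_1: 2, chi_2: 1, chi_3: 3, chi_4: 3.

Use <chi_rho, chi> = (1/|G|) sum_C |C| * chi_rho(C) * conj(chi(C)) with |G| = 5 for each irreducible chi in the table:
  <chi_rho, chi_0> = (1/5)[1*(11)*conj(1) + 1*(2 + 3*exp(-2*I*pi/5) + 3*exp(-4*I*pi/5) + exp(4*I*pi/5) + 2*exp(2*I*pi/5))*conj(1) + 1*(2 + 3*exp(-4*I*pi/5) + exp(-2*I*pi/5) + 2*exp(4*I*pi/5) + 3*exp(2*I*pi/5))*conj(1) + 1*(2 + 3*exp(-2*I*pi/5) + 2*exp(-4*I*pi/5) + exp(2*I*pi/5) + 3*exp(4*I*pi/5))*conj(1) + 1*(2 + 2*exp(-2*I*pi/5) + exp(-4*I*pi/5) + 3*exp(4*I*pi/5) + 3*exp(2*I*pi/5))*conj(1)]
      = (1/5)[(11) + (2 + 3*exp(-2*I*pi/5) + 3*exp(-4*I*pi/5) + exp(4*I*pi/5) + 2*exp(2*I*pi/5)) + (2 + 3*exp(-4*I*pi/5) + exp(-2*I*pi/5) + 2*exp(4*I*pi/5) + 3*exp(2*I*pi/5)) + (2 + 3*exp(-2*I*pi/5) + 2*exp(-4*I*pi/5) + exp(2*I*pi/5) + 3*exp(4*I*pi/5)) + (2 + 2*exp(-2*I*pi/5) + exp(-4*I*pi/5) + 3*exp(4*I*pi/5) + 3*exp(2*I*pi/5))] = 10/5 = 2
  <chi_rho, chi_1> = (1/5)[1*(11)*conj(1) + 1*(2 + 3*exp(-2*I*pi/5) + 3*exp(-4*I*pi/5) + exp(4*I*pi/5) + 2*exp(2*I*pi/5))*conj(exp(2*I*pi/5)) + 1*(2 + 3*exp(-4*I*pi/5) + exp(-2*I*pi/5) + 2*exp(4*I*pi/5) + 3*exp(2*I*pi/5))*conj(exp(4*I*pi/5)) + 1*(2 + 3*exp(-2*I*pi/5) + 2*exp(-4*I*pi/5) + exp(2*I*pi/5) + 3*exp(4*I*pi/5))*conj(exp(-4*I*pi/5)) + 1*(2 + 2*exp(-2*I*pi/5) + exp(-4*I*pi/5) + 3*exp(4*I*pi/5) + 3*exp(2*I*pi/5))*conj(exp(-2*I*pi/5))]
      = (1/5)[(11) + (2 + 2*exp(-2*I*pi/5) + 3*exp(-4*I*pi/5) + exp(2*I*pi/5) + 3*exp(4*I*pi/5)) + (2 + 3*exp(-2*I*pi/5) + 2*exp(-4*I*pi/5) + exp(4*I*pi/5) + 3*exp(2*I*pi/5)) + (2 + 3*exp(-2*I*pi/5) + exp(-4*I*pi/5) + 2*exp(4*I*pi/5) + 3*exp(2*I*pi/5)) + (2 + 3*exp(-4*I*pi/5) + exp(-2*I*pi/5) + 3*exp(4*I*pi/5) + 2*exp(2*I*pi/5))] = 10/5 = 2
  <chi_rho, chi_2> = (1/5)[1*(11)*conj(1) + 1*(2 + 3*exp(-2*I*pi/5) + 3*exp(-4*I*pi/5) + exp(4*I*pi/5) + 2*exp(2*I*pi/5))*conj(exp(4*I*pi/5)) + 1*(2 + 3*exp(-4*I*pi/5) + exp(-2*I*pi/5) + 2*exp(4*I*pi/5) + 3*exp(2*I*pi/5))*conj(exp(-2*I*pi/5)) + 1*(2 + 3*exp(-2*I*pi/5) + 2*exp(-4*I*pi/5) + exp(2*I*pi/5) + 3*exp(4*I*pi/5))*conj(exp(2*I*pi/5)) + 1*(2 + 2*exp(-2*I*pi/5) + exp(-4*I*pi/5) + 3*exp(4*I*pi/5) + 3*exp(2*I*pi/5))*conj(exp(-4*I*pi/5))]
      = (1/5)[(11) + (1 + 2*exp(-2*I*pi/5) + 2*exp(-4*I*pi/5) + 3*exp(4*I*pi/5) + 3*exp(2*I*pi/5)) + (1 + 3*exp(-2*I*pi/5) + 2*exp(-4*I*pi/5) + 3*exp(4*I*pi/5) + 2*exp(2*I*pi/5)) + (1 + 2*exp(-2*I*pi/5) + 3*exp(-4*I*pi/5) + 2*exp(4*I*pi/5) + 3*exp(2*I*pi/5)) + (1 + 3*exp(-2*I*pi/5) + 3*exp(-4*I*pi/5) + 2*exp(4*I*pi/5) + 2*exp(2*I*pi/5))] = 5/5 = 1
  <chi_rho, chi_3> = (1/5)[1*(11)*conj(1) + 1*(2 + 3*exp(-2*I*pi/5) + 3*exp(-4*I*pi/5) + exp(4*I*pi/5) + 2*exp(2*I*pi/5))*conj(exp(-4*I*pi/5)) + 1*(2 + 3*exp(-4*I*pi/5) + exp(-2*I*pi/5) + 2*exp(4*I*pi/5) + 3*exp(2*I*pi/5))*conj(exp(2*I*pi/5)) + 1*(2 + 3*exp(-2*I*pi/5) + 2*exp(-4*I*pi/5) + exp(2*I*pi/5) + 3*exp(4*I*pi/5))*conj(exp(-2*I*pi/5)) + 1*(2 + 2*exp(-2*I*pi/5) + exp(-4*I*pi/5) + 3*exp(4*I*pi/5) + 3*exp(2*I*pi/5))*conj(exp(4*I*pi/5))]
      = (1/5)[(11) + (3 + 2*exp(-4*I*pi/5) + exp(-2*I*pi/5) + 2*exp(4*I*pi/5) + 3*exp(2*I*pi/5)) + (3 + 2*exp(-2*I*pi/5) + exp(-4*I*pi/5) + 3*exp(4*I*pi/5) + 2*exp(2*I*pi/5)) + (3 + 2*exp(-2*I*pi/5) + 3*exp(-4*I*pi/5) + exp(4*I*pi/5) + 2*exp(2*I*pi/5)) + (3 + 3*exp(-2*I*pi/5) + 2*exp(-4*I*pi/5) + exp(2*I*pi/5) + 2*exp(4*I*pi/5))] = 15/5 = 3
  <chi_rho, chi_4> = (1/5)[1*(11)*conj(1) + 1*(2 + 3*exp(-2*I*pi/5) + 3*exp(-4*I*pi/5) + exp(4*I*pi/5) + 2*exp(2*I*pi/5))*conj(exp(-2*I*pi/5)) + 1*(2 + 3*exp(-4*I*pi/5) + exp(-2*I*pi/5) + 2*exp(4*I*pi/5) + 3*exp(2*I*pi/5))*conj(exp(-4*I*pi/5)) + 1*(2 + 3*exp(-2*I*pi/5) + 2*exp(-4*I*pi/5) + exp(2*I*pi/5) + 3*exp(4*I*pi/5))*conj(exp(4*I*pi/5)) + 1*(2 + 2*exp(-2*I*pi/5) + exp(-4*I*pi/5) + 3*exp(4*I*pi/5) + 3*exp(2*I*pi/5))*conj(exp(2*I*pi/5))]
      = (1/5)[(11) + (3 + 3*exp(-2*I*pi/5) + exp(-4*I*pi/5) + 2*exp(4*I*pi/5) + 2*exp(2*I*pi/5)) + (3 + 2*exp(-2*I*pi/5) + 3*exp(-4*I*pi/5) + exp(2*I*pi/5) + 2*exp(4*I*pi/5)) + (3 + 2*exp(-4*I*pi/5) + exp(-2*I*pi/5) + 3*exp(4*I*pi/5) + 2*exp(2*I*pi/5)) + (3 + 2*exp(-2*I*pi/5) + 2*exp(-4*I*pi/5) + exp(4*I*pi/5) + 3*exp(2*I*pi/5))] = 15/5 = 3
(Exp terms are combined using exp(i*s)*conj(exp(i*t)) = exp(i*(s-t)), and sums of them are collapsed using the identity that for every m > 1 the m distinct m-th roots of unity sum to 0, e.g. 1 + exp(2*I*pi/3) + exp(-2*I*pi/3) = 0.)
Dimension check: dim(rho) = sum (mult * dim) = 2*1 + 2*1 + 1*1 + 3*1 + 3*1 = 11 = chi_rho(e) = 11.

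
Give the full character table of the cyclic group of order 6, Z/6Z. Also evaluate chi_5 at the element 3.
Character table of Z/6Z (irreps indexed chi_0,...,chi_5 with chi_k(m) = zeta_6^(k*m), zeta_6 = exp(2*pi*i/6)):
  irrep \ class  {0} (size 1)  {1} (size 1)    {2} (size 1)    {3} (size 1)  {4} (size 1)    {5} (size 1)  
  chi_0          1             1               1               1             1               1             
  chi_1          1             exp(I*pi/3)     exp(2*I*pi/3)   -1            exp(-2*I*pi/3)  exp(-I*pi/3)  
  chi_2          1             exp(2*I*pi/3)   exp(-2*I*pi/3)  1             exp(2*I*pi/3)   exp(-2*I*pi/3)
  chi_3          1             -1              1               -1            1               -1            
  chi_4          1             exp(-2*I*pi/3)  exp(2*I*pi/3)   1             exp(-2*I*pi/3)  exp(2*I*pi/3) 
  chi_5          1             exp(-I*pi/3)    exp(-2*I*pi/3)  -1            exp(2*I*pi/3)   exp(I*pi/3)   

Spot check: chi_5(3) = zeta_6^(5*3) = zeta_6^15 = -1.

Reasoning: Z/6Z is abelian, so all 6 irreducible complex representations are 1-dimensional. They are given by chi_k(m) = zeta_6^(k*m) for k = 0,...,5. Row orthogonality: sum_m chi_k(m) conj(chi_l(m)) = 6 * [k = l].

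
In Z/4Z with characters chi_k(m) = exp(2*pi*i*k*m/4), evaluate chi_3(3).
chi_3(3) = zeta_4^9 = I

chi_3(3) = zeta_4^(3*3) = zeta_4^9. Since zeta_4^4 = 1, this equals zeta_4^1 = exp(2*pi*i*1/4) = I.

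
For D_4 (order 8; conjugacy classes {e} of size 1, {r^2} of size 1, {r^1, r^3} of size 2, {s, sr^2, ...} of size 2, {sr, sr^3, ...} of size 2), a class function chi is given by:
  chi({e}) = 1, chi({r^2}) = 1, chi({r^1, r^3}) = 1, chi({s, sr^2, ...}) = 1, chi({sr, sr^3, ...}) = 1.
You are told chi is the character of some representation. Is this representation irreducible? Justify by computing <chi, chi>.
Irreducible: <chi, chi> = 1.

Working: <chi, chi> = (1/|G|) sum_C |C| * |chi(C)|^2 = (1/8)[1*|1|^2 + 1*|1|^2 + 2*|1|^2 + 2*|1|^2 + 2*|1|^2]
  = (1/8)[(1) + (1) + (2) + (2) + (2)] = 8/8 = 1.
A character is irreducible iff <chi, chi> = 1, so this representation is irreducible.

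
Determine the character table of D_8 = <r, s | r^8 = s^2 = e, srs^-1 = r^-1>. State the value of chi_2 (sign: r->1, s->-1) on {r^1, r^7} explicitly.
Conjugacy classes: {e} of size 1, {r^4} of size 1, {r^1, r^7} of size 2, {r^2, r^6} of size 2, {r^3, r^5} of size 2, {s, sr^2, ...} of size 4, {sr, sr^3, ...} of size 4.
Character table:
  irrep \ class              {e} (size 1)  {r^4} (size 1)  {r^1, r^7} (size 2)  {r^2, r^6} (size 2)  {r^3, r^5} (size 2)  {s, sr^2, ...} (size 4)  {sr, sr^3, ...} (size 4)
  chi_1 (triv)               1             1               1                    1                    1                    1                        1                       
  chi_2 (sign: r->1, s->-1)  1             1               1                    1                    1                    -1                       -1                      
  chi_3 (r->-1, s->1)        1             1               -1                   1                    -1                   1                        -1                      
  chi_4 (r->-1, s->-1)       1             1               -1                   1                    -1                   -1                       1                       
  chi_5 (2d, j=1)            2             -2              sqrt(2)              0                    -sqrt(2)             0                        0                       
  chi_6 (2d, j=2)            2             2               0                    -2                   0                    0                        0                       
  chi_7 (2d, j=3)            2             -2              -sqrt(2)             0                    sqrt(2)              0                        0                       

Spot check: chi_2 (sign: r->1, s->-1) on {r^1, r^7} = 1.

Details: D_8 has order 2*8 = 16 with 7 conjugacy classes, hence 7 irreducibles. Sum of squared dims 1 + 1 + 1 + 1 + 4 + 4 + 4 = 16 = |G|. Linear characters come from the abelianisation; the 2-dimensional irreps have character r^k -> 2*cos(2*pi*j*k/8), reflections -> 0.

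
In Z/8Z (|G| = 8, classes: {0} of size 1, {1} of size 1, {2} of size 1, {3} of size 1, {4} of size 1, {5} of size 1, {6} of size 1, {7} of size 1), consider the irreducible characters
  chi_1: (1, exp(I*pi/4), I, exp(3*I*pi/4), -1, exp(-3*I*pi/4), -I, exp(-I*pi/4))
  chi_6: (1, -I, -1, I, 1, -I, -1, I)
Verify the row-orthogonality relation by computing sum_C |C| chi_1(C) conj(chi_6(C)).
Sum = 0; so <chi_1, chi_6> = 0 (distinct irreducibles are orthogonal).

Justification: Compute term by term over conjugacy classes (|C| * chi_1(C) * conj(chi_6(C))):
  1*(1)*conj(1) + 1*(exp(I*pi/4))*conj(-I) + 1*(I)*conj(-1) + 1*(exp(3*I*pi/4))*conj(I) + 1*(-1)*conj(1) + 1*(exp(-3*I*pi/4))*conj(-I) + 1*(-I)*conj(-1) + 1*(exp(-I*pi/4))*conj(I)
  = (1) + (exp(3*I*pi/4)) + (-I) + (-exp(-3*I*pi/4)) + (-1) + (exp(-I*pi/4)) + (I) + (-exp(I*pi/4))
  = 0.
(Exp terms are combined using exp(i*s)*conj(exp(i*t)) = exp(i*(s-t)), and sums of them are collapsed using the identity that for every m > 1 the m distinct m-th roots of unity sum to 0, e.g. 1 + exp(2*I*pi/3) + exp(-2*I*pi/3) = 0.)
Dividing by |G| = 8 gives 0/8 = 0, matching the row-orthogonality relation <chi_1, chi_6> = [chi_1 = chi_6].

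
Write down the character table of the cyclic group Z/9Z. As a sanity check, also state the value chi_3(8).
Character table of Z/9Z (irreps indexed chi_0,...,chi_8 with chi_k(m) = zeta_9^(k*m), zeta_9 = exp(2*pi*i/9)):
  irrep \ class  {0} (size 1)  {1} (size 1)    {2} (size 1)    {3} (size 1)    {4} (size 1)    {5} (size 1)    {6} (size 1)    {7} (size 1)    {8} (size 1)  
  chi_0          1             1               1               1               1               1               1               1               1             
  chi_1          1             exp(2*I*pi/9)   exp(4*I*pi/9)   exp(2*I*pi/3)   exp(8*I*pi/9)   exp(-8*I*pi/9)  exp(-2*I*pi/3)  exp(-4*I*pi/9)  exp(-2*I*pi/9)
  chi_2          1             exp(4*I*pi/9)   exp(8*I*pi/9)   exp(-2*I*pi/3)  exp(-2*I*pi/9)  exp(2*I*pi/9)   exp(2*I*pi/3)   exp(-8*I*pi/9)  exp(-4*I*pi/9)
  chi_3          1             exp(2*I*pi/3)   exp(-2*I*pi/3)  1               exp(2*I*pi/3)   exp(-2*I*pi/3)  1               exp(2*I*pi/3)   exp(-2*I*pi/3)
  chi_4          1             exp(8*I*pi/9)   exp(-2*I*pi/9)  exp(2*I*pi/3)   exp(-4*I*pi/9)  exp(4*I*pi/9)   exp(-2*I*pi/3)  exp(2*I*pi/9)   exp(-8*I*pi/9)
  chi_5          1             exp(-8*I*pi/9)  exp(2*I*pi/9)   exp(-2*I*pi/3)  exp(4*I*pi/9)   exp(-4*I*pi/9)  exp(2*I*pi/3)   exp(-2*I*pi/9)  exp(8*I*pi/9) 
  chi_6          1             exp(-2*I*pi/3)  exp(2*I*pi/3)   1               exp(-2*I*pi/3)  exp(2*I*pi/3)   1               exp(-2*I*pi/3)  exp(2*I*pi/3) 
  chi_7          1             exp(-4*I*pi/9)  exp(-8*I*pi/9)  exp(2*I*pi/3)   exp(2*I*pi/9)   exp(-2*I*pi/9)  exp(-2*I*pi/3)  exp(8*I*pi/9)   exp(4*I*pi/9) 
  chi_8          1             exp(-2*I*pi/9)  exp(-4*I*pi/9)  exp(-2*I*pi/3)  exp(-8*I*pi/9)  exp(8*I*pi/9)   exp(2*I*pi/3)   exp(4*I*pi/9)   exp(2*I*pi/9) 

Spot check: chi_3(8) = zeta_9^(3*8) = zeta_9^24 = exp(-2*I*pi/3).

Working: Z/9Z is abelian, so all 9 irreducible complex representations are 1-dimensional. They are given by chi_k(m) = zeta_9^(k*m) for k = 0,...,8. Row orthogonality: sum_m chi_k(m) conj(chi_l(m)) = 9 * [k = l].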